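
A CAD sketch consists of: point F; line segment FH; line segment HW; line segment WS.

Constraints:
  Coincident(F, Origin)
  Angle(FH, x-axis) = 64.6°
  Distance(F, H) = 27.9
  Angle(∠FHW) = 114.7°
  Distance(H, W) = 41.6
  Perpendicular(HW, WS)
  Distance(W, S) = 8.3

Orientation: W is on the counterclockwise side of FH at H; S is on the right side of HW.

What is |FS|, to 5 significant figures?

62.997

F is at the origin; FH runs at 64.6° with length 27.9, so H = 27.9·(cos 64.6°, sin 64.6°) = (11.967, 25.203). ∠FHW = 114.7°, so HW runs at 64.6° + (180° − 114.7°) = 129.90° from the x-axis; with |HW| = 41.6, W = H + 41.6·(cos 129.90°, sin 129.90°) = (-14.717, 57.117). The perpendicularity gives WS at right angles to HW; with |WS| = 8.3 on the right of HW, S = W + 8.3·(0.76717, 0.64145) = (-8.3495, 62.441). Then |FS| = |S − F| = 62.997.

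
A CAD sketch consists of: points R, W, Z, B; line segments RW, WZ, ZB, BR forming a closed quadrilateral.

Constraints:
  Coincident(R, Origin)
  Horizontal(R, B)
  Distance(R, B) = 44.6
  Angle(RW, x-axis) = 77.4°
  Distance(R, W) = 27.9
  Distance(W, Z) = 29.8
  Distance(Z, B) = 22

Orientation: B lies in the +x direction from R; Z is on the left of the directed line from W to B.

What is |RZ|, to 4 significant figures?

40.14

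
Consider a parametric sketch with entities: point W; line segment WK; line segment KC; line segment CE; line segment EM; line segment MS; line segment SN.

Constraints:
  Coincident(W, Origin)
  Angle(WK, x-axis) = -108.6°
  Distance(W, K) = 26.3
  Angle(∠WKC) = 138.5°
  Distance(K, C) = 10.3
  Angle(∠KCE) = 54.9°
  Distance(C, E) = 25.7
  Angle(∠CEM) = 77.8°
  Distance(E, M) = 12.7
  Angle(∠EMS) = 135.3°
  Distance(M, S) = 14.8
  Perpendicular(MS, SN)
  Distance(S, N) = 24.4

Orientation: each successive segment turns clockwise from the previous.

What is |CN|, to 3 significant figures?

2.71

W is at the origin; WK runs at -108.6° with length 26.3, so K = (-8.39, -24.9). ∠WKC = 138.5° gives KC at -150° from the x-axis; with |KC| = 10.3, C = (-17.3, -30.1). ∠KCE = 54.9° gives CE at 84.8° from the x-axis; with |CE| = 25.7, E = (-15.0, -4.47). ∠CEM = 77.8° gives EM at -17.4° from the x-axis; with |EM| = 12.7, M = (-2.87, -8.26). ∠EMS = 135.3° gives MS at -62.1° from the x-axis; with |MS| = 14.8, S = (4.06, -21.3). MS is perpendicular to SN, so SN runs at -152°; with |SN| = 24.4, N = (-17.5, -32.8). Then |CN| = |N − C| = 2.71.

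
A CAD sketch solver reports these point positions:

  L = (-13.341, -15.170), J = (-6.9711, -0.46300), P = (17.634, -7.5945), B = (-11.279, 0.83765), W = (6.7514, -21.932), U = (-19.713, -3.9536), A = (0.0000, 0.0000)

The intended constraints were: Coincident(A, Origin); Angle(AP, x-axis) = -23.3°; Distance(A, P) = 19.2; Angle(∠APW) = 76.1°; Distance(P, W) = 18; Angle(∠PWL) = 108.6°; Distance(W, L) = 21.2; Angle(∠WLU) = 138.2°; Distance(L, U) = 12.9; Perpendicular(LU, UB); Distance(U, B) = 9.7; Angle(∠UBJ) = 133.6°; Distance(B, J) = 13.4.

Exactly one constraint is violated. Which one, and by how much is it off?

Distance(B, J) = 13.4 — off by 8.90.

A = (0.00, 0.00) ✓; AP at -23.30° ✓; |AP| = 19.20 ✓; ∠APW = 76.10° ✓; |PW| = 18.00 ✓; ∠PWL = 108.6° ✓; |WL| = 21.20 ✓; ∠WLU = 138.2° ✓; |LU| = 12.90 ✓; ∠(LU, UB) = 90.00° ✓; |UB| = 9.700 ✓; ∠UBJ = 133.6° ✓; |BJ| = 4.500 ✗.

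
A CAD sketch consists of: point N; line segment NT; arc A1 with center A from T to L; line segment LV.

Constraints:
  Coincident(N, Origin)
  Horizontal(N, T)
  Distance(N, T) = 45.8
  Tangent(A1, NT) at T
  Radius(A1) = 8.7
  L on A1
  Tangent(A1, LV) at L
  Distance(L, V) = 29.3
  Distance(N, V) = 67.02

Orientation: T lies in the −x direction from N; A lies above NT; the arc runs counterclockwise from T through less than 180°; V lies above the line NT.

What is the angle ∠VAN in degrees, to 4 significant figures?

119.1°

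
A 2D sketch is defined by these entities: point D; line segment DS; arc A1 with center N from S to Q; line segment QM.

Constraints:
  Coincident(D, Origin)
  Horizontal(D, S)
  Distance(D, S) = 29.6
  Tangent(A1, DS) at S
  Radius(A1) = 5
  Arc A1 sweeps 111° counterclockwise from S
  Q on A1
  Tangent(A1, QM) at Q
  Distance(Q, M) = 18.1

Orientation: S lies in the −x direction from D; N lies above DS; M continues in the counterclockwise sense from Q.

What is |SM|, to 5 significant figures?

23.759

D is at the origin; D and S share the same y with |DS| = 29.6 and S on the −x side, so S = (-29.600, 0.0000). Tangency of A1 to DS means the radius NS is perpendicular to DS, so N = S + (0, 5) = (-29.600, 5.0000). On A1, S sits at bearing -90° from N; a 111° counterclockwise sweep puts Q at bearing 21°, so Q = N + 5.0·(cos 21°, sin 21°) = (-24.932, 6.7918). A1 meets QM tangentially, so NQ is at right angles to QM, so QM runs along (−sin 21°, cos 21°); with |QM| = 18.1, M = (-31.419, 23.690). Then |SM| = |M − S| = 23.759.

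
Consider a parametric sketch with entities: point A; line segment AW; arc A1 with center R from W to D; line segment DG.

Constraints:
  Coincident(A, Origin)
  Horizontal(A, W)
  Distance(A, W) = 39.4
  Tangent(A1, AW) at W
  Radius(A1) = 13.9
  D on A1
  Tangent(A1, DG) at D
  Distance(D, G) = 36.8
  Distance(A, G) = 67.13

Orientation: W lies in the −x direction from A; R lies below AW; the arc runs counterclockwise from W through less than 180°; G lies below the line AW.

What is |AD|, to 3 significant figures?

55.7

Checks: |AW| = 39.40 ✓; |RD| = 13.90 ✓; ∠(RD, DG) = 90.00° ✓; |DG| = 36.80 ✓; |AG| = 67.13 ✓.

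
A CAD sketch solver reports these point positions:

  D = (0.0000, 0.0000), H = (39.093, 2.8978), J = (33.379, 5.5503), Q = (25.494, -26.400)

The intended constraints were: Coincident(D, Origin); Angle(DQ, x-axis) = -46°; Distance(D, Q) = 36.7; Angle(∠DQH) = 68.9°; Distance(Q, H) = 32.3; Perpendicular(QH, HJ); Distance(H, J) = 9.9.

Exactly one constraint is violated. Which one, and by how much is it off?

Distance(H, J) = 9.9 — off by 3.60.

D = (0.00, 0.00) ✓; DQ at -46.00° ✓; |DQ| = 36.70 ✓; ∠DQH = 68.90° ✓; |QH| = 32.30 ✓; ∠(QH, HJ) = 90.00° ✓; |HJ| = 6.300 ✗.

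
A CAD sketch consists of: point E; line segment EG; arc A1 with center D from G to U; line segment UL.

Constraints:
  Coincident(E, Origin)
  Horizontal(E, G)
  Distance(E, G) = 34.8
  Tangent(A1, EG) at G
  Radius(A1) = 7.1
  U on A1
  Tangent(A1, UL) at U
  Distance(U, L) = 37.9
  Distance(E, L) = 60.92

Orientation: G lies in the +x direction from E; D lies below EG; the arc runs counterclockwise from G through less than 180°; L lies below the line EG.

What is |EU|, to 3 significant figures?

29.7

Checks: |DU| = 7.100 ✓; ∠(DU, UL) = 90.00° ✓; |UL| = 37.90 ✓; |EL| = 60.92 ✓.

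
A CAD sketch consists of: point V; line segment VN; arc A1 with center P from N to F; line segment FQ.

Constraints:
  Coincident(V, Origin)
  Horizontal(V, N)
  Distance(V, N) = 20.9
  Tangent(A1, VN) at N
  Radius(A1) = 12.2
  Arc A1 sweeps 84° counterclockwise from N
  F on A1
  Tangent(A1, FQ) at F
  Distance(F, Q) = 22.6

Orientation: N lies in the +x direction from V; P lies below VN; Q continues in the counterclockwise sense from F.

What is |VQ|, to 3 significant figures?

34.0

V is at the origin; VN is horizontal with |VN| = 20.9 and N on the +x side, so N = (20.9, 0.00). Since A1 is tangent to VN there, PN ⟂ VN, so P = N + (0, -12.2) = (20.9, -12.2). On A1, N sits at bearing 90° from P; an 84° counterclockwise sweep puts F at bearing 174°, so F = P + 12.2·(cos 174°, sin 174°) = (8.77, -10.9). The tangent condition forces PF to be normal to FQ, so FQ runs along (−sin 174°, cos 174°); with |FQ| = 22.6, Q = (6.40, -33.4). Then |VQ| = |Q − V| = 34.0.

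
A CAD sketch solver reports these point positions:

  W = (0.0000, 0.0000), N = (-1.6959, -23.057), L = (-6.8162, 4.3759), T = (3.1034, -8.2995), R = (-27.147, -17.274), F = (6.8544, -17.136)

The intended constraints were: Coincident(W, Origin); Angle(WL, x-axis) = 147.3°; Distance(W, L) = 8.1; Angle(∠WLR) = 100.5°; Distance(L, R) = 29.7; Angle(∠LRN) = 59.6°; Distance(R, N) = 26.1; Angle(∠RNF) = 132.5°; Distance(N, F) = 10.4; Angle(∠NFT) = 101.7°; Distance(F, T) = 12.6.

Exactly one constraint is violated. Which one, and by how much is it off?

Distance(F, T) = 12.6 — off by 3.00.

W = (0.00, 0.00) ✓; WL at 147.3° ✓; |WL| = 8.100 ✓; ∠WLR = 100.5° ✓; |LR| = 29.70 ✓; ∠LRN = 59.60° ✓; |RN| = 26.10 ✓; ∠RNF = 132.5° ✓; |NF| = 10.40 ✓; ∠NFT = 101.7° ✓; |FT| = 9.600 ✗.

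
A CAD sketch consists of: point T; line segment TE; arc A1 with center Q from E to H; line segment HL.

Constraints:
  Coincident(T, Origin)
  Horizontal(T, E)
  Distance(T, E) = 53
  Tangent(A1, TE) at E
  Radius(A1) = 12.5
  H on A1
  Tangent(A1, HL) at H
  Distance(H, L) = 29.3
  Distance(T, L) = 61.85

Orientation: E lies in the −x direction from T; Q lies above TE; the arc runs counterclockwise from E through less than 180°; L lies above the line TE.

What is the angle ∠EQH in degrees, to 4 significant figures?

97.28°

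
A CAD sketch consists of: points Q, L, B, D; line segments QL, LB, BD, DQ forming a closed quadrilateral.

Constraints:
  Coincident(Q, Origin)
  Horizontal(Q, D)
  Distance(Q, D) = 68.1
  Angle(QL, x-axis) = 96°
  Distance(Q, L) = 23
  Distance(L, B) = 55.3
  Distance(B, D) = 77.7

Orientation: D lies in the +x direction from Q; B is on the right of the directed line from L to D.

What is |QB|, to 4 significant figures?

32.52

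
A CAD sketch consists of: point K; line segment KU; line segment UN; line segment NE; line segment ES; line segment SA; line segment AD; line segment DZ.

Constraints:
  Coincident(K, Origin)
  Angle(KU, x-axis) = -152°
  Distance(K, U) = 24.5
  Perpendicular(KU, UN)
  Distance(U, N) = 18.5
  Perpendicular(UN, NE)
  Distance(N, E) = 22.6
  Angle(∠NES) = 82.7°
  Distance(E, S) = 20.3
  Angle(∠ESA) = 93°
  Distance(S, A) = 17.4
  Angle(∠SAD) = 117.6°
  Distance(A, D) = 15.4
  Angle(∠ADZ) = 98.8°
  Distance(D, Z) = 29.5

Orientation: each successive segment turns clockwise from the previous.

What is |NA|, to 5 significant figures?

19.019

K is at the origin; KU runs at -152.0° with length 24.5, so U = (-21.632, -11.502). KU ⟂ UN, so UN runs at 118.00°; with |UN| = 18.5, N = (-30.317, 4.8325). The perpendicularity gives NE at right angles to UN, so NE runs at 28.000°; with |NE| = 22.6, E = (-10.363, 15.443). ∠NES = 82.7° gives ES at -69.300° from the x-axis; with |ES| = 20.3, S = (-3.1873, -3.5470). ∠ESA = 93.0° gives SA at -156.30° from the x-axis; with |SA| = 17.4, A = (-19.120, -10.541). Then |NA| = |A − N| = 19.019.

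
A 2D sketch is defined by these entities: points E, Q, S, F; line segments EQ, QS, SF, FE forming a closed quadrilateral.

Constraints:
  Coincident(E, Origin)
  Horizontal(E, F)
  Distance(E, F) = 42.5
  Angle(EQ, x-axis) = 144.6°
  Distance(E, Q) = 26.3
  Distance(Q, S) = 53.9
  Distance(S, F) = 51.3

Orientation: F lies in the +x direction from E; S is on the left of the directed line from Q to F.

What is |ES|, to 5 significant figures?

51.973

E is at the origin; EF is horizontal with |EF| = 42.5 and F in +x, so F = (42.5, 0). EQ runs at 144.6° with |EQ| = 26.3, so Q = (-21.438, 15.235). S is determined by |QS| = 53.9 and |SF| = 51.3 together: it lies at the intersection of circle(Q, 53.9) and circle(F, 51.3). With |QF| = 65.728, the foot of the radical line on QF is 34.945 from Q and the perpendicular offset is √(53.9² − 34.945²) = 41.038. Taking the left-of-QF solution: S = (22.067, 47.055).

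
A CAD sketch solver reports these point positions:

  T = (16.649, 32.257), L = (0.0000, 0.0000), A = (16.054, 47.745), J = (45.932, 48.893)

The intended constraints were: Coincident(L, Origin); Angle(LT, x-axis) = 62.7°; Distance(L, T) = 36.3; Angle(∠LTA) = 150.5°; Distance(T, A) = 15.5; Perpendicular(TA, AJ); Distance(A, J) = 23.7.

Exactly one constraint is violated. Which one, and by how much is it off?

Distance(A, J) = 23.7 — off by 6.20.

L = (0.00, 0.00) ✓; LT at 62.70° ✓; |LT| = 36.30 ✓; ∠LTA = 150.5° ✓; |TA| = 15.50 ✓; ∠(TA, AJ) = 90.00° ✓; |AJ| = 29.90 ✗.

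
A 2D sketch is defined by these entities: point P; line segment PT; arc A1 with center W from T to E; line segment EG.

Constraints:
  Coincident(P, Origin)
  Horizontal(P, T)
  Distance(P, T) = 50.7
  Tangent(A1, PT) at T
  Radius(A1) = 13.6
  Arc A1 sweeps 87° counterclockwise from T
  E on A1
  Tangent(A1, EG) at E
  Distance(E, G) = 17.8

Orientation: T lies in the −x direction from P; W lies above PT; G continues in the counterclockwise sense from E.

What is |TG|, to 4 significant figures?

33.92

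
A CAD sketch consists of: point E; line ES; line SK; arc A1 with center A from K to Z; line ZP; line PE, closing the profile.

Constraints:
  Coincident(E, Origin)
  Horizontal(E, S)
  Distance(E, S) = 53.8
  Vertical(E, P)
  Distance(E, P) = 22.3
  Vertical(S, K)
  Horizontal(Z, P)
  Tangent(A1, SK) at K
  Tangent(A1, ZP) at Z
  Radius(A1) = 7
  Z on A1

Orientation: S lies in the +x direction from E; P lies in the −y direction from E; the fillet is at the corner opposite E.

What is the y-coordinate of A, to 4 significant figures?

-15.30

E is at the origin; E and S share the same y with |ES| = 53.8 and S on the +x side, so S = (53.80, 0.000). EP is vertical with |EP| = 22.3 and P on the −y side, so P = (0.000, -22.30). The virtual corner opposite E is at (53.80, -22.30). The tangent condition forces AK to be normal to SK and the tangent condition forces AZ to be normal to ZP, with radius 7.0, so the center A sits 7.0 in from both sides at A = (46.80, -15.30). So A.y = -15.30.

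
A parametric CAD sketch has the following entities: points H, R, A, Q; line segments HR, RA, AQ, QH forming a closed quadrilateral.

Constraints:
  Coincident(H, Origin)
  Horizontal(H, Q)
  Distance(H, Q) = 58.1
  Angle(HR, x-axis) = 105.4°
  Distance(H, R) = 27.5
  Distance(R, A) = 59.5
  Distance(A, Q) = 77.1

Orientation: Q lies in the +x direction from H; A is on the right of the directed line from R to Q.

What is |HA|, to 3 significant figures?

34.8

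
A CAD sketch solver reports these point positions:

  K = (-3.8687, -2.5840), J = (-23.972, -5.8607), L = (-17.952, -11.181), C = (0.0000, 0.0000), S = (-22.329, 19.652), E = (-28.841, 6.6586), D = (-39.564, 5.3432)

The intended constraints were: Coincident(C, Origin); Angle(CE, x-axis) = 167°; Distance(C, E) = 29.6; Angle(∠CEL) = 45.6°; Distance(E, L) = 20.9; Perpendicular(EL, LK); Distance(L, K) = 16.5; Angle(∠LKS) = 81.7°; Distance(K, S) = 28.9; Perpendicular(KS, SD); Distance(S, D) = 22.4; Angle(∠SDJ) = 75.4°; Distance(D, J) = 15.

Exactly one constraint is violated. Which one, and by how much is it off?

Distance(D, J) = 15 — off by 4.20.

C = (0.00, 0.00) ✓; CE at 167.0° ✓; |CE| = 29.60 ✓; ∠CEL = 45.60° ✓; |EL| = 20.90 ✓; ∠(EL, LK) = 90.00° ✓; |LK| = 16.50 ✓; ∠LKS = 81.70° ✓; |KS| = 28.90 ✓; ∠(KS, SD) = 90.00° ✓; |SD| = 22.40 ✓; ∠SDJ = 75.40° ✓; |DJ| = 19.20 ✗.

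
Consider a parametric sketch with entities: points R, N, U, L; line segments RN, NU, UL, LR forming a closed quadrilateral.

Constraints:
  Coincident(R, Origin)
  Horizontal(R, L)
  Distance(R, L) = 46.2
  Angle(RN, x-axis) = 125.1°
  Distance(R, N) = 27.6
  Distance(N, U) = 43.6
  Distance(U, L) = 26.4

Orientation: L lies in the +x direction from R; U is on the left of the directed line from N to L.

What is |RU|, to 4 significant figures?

33.30

Checks: |NU| = 43.60 ✓; |UL| = 26.40 ✓.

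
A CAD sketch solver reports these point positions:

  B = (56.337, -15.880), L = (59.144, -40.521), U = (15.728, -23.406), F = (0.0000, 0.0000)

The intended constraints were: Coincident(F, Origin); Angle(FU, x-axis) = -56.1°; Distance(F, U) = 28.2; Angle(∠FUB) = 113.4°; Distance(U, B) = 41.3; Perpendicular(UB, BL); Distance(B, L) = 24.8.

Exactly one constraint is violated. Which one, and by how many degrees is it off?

Perpendicular(UB, BL) — off by 4.00°.

F = (0.00, 0.00) ✓; FU at -56.10° ✓; |FU| = 28.20 ✓; ∠FUB = 113.4° ✓; |UB| = 41.30 ✓; ∠(UB, BL) = 94.00° ✗; |BL| = 24.80 ✓.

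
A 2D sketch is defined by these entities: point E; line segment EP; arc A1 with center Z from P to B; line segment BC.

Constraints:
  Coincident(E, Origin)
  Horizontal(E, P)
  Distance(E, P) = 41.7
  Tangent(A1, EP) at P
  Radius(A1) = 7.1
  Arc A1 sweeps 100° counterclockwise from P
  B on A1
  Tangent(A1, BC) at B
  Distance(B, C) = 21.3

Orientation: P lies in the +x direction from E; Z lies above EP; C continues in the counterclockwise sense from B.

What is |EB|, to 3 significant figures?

49.4

E is at the origin; E and P share the same y with |EP| = 41.7 and P on the +x side, so P = (41.7, 0.00). The tangent condition forces ZP to be normal to EP, so Z = P + (0, 7.1) = (41.7, 7.10). On A1, P sits at bearing -90° from Z; a 100° counterclockwise sweep puts B at bearing 10°, so B = Z + 7.1·(cos 10°, sin 10°) = (48.7, 8.33). Then |EB| = |B − E| = 49.4.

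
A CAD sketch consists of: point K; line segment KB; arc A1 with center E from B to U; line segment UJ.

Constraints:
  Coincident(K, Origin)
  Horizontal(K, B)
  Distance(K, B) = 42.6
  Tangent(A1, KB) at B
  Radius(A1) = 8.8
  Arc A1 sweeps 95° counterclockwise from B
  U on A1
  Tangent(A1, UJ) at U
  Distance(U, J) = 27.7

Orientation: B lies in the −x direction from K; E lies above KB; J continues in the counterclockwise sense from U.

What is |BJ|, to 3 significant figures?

37.7

On A1, B sits at bearing -90° from E; a 95° counterclockwise sweep puts U at bearing 5°, so U = E + 8.8·(cos 5°, sin 5°) = (-33.8, 9.57). The tangent condition forces EU to be normal to UJ, so UJ runs along (−sin 5°, cos 5°); with |UJ| = 27.7, J = (-36.2, 37.2). Then |BJ| = |J − B| = 37.7.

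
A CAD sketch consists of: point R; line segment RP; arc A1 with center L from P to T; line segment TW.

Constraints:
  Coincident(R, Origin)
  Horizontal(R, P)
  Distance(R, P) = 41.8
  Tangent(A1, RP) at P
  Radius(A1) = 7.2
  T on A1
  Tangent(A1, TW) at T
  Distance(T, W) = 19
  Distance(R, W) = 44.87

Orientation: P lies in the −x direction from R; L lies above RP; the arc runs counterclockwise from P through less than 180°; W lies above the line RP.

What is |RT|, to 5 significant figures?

35.477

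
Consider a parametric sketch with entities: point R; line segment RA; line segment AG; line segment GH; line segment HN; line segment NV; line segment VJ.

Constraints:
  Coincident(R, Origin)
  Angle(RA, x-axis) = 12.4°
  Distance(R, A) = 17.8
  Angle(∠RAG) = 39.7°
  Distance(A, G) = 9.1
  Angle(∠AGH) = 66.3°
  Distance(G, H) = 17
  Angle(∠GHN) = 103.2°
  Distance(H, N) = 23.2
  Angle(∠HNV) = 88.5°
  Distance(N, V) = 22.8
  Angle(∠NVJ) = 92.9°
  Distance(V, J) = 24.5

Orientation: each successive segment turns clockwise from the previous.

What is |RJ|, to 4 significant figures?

19.21

∠HNV = 88.5° gives NV at -49.90° from the x-axis; with |NV| = 22.8, V = (35.74, 9.559). ∠NVJ = 92.9° gives VJ at -137.0° from the x-axis; with |VJ| = 24.5, J = (17.83, -7.150). Then |RJ| = |J − R| = 19.21.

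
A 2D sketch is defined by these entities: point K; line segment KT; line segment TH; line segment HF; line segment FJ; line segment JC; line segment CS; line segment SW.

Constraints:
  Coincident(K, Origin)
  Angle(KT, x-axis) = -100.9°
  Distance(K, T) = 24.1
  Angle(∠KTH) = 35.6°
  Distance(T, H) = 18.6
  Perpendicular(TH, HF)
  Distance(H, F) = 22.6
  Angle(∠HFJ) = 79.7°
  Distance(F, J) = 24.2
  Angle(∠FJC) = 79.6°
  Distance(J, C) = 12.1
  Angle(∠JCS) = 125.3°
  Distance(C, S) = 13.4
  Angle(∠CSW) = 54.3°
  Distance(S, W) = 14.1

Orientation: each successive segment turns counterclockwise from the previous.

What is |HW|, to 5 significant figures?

20.383

∠JCS = 125.3° gives CS at 28.900° from the x-axis; with |CS| = 13.4, S = (1.7104, -12.787). ∠CSW = 54.3° gives SW at 154.60° from the x-axis; with |SW| = 14.1, W = (-11.027, -6.7391). Then |HW| = |W − H| = 20.383.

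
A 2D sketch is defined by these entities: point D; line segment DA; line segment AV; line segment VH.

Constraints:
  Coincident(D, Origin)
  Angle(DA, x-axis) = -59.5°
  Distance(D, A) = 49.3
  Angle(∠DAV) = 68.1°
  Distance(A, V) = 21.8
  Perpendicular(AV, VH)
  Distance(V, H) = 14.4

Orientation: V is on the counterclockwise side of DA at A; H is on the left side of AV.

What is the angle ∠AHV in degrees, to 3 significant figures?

56.6°

D is at the origin; DA runs at -59.5° with length 49.3, so A = 49.3·(cos -59.5°, sin -59.5°) = (25.0, -42.5). ∠DAV = 68.1°, so AV runs at -59.5° + (180° − 68.1°) = 52.4° from the x-axis; with |AV| = 21.8, V = A + 21.8·(cos 52.4°, sin 52.4°) = (38.3, -25.2). AV ⟂ VH; with |VH| = 14.4 on the left of AV, H = V + 14.4·(-0.792, 0.610) = (26.9, -16.4). Then cos ∠AHV = HA·HV / (|HA||HV|), giving 56.6°.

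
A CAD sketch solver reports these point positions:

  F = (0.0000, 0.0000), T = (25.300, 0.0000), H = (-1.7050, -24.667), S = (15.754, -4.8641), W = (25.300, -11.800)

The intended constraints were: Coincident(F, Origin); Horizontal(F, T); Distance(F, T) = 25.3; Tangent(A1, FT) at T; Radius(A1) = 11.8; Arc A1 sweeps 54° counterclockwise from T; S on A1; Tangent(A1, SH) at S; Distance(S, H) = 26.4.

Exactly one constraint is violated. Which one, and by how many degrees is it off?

Tangent(A1, SH) at S — off by 5.40°.

F = (0.00, 0.00) ✓; F.y = 0.00, T.y = 0.00 ✓; |FT| = 25.30 ✓; ∠(WT, TF) = 90.00° ✓; |WT| = 11.80 ✓; bearing(W→S) − bearing(W→T) = 54.00° ✓; |WS| = 11.80 ✓; ∠(WS, SH) = 95.40° ✗; |SH| = 26.40 ✓.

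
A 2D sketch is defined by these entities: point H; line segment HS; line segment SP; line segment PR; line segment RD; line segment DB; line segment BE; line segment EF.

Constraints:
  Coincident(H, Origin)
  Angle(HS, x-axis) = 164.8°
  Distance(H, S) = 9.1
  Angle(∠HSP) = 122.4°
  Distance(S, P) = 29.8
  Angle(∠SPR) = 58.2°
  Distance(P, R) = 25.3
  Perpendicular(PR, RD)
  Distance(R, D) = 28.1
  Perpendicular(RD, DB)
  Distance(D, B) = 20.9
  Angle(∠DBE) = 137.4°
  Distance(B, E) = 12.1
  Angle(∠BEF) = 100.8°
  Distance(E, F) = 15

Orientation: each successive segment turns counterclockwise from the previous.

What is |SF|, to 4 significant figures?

21.94

∠DBE = 137.4° gives BE at -153.2° from the x-axis; with |BE| = 12.1, E = (-29.70, 2.676). ∠BEF = 100.8° gives EF at -74.00° from the x-axis; with |EF| = 15.0, F = (-25.57, -11.74). Then |SF| = |F − S| = 21.94.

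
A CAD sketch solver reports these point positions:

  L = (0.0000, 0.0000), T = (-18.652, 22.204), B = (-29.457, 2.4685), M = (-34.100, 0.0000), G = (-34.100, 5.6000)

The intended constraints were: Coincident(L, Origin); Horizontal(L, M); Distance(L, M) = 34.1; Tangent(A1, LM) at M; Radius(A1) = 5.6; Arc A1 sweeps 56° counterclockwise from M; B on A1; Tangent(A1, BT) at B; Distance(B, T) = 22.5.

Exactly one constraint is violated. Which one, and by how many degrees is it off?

Tangent(A1, BT) at B — off by 5.30°.

L = (0.00, 0.00) ✓; L.y = 0.00, M.y = 0.00 ✓; |LM| = 34.10 ✓; ∠(GM, ML) = 90.00° ✓; |GM| = 5.600 ✓; bearing(G→B) − bearing(G→M) = 56.00° ✓; |GB| = 5.600 ✓; ∠(GB, BT) = 84.70° ✗; |BT| = 22.50 ✓.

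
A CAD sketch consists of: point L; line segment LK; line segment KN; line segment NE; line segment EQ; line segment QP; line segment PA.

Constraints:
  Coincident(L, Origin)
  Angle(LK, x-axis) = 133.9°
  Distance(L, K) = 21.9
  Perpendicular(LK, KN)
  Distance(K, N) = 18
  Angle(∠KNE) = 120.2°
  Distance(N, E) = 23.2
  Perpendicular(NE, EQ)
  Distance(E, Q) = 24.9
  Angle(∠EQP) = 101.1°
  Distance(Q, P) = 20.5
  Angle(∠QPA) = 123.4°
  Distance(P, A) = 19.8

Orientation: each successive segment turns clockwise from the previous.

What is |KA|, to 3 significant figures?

1.93

L is at the origin; LK runs at 133.9° with length 21.9, so K = (-15.2, 15.8). LK ⟂ KN, so KN runs at 43.9°; with |KN| = 18.0, N = (-2.22, 28.3). ∠KNE = 120.2° gives NE at -15.9° from the x-axis; with |NE| = 23.2, E = (20.1, 21.9). NE is perpendicular to EQ, so EQ runs at -106°; with |EQ| = 24.9, Q = (13.3, -2.04). ∠EQP = 101.1° gives QP at 175° from the x-axis; with |QP| = 20.5, P = (-7.15, -0.327). ∠QPA = 123.4° gives PA at 119° from the x-axis; with |PA| = 19.8, A = (-16.6, 17.1). Then |KA| = |A − K| = 1.93.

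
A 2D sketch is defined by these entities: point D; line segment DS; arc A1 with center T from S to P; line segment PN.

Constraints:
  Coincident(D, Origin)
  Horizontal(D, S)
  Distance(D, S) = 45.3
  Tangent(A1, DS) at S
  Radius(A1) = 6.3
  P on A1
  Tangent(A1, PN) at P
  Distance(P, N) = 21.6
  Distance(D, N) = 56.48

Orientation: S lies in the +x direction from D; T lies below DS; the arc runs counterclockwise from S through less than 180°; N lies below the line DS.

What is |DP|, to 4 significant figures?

40.60

D is at the origin; DS is horizontal with |DS| = 45.3 and S on the +x side, so S = (45.30, 0.000). The tangent condition forces TS to be normal to DS, so T = S + (0, -6.3) = (45.30, -6.300). Since TP ⟂ PN (tangency), |TN| = √(6.3² + 21.6²) = 22.50 regardless of where P sits on A1. So N lies on both circle(D, 56.48) and circle(T, 22.50); the below-DS intersection is N = (48.74, -28.54). P is the foot of the tangent from N: P = (39.59, -8.968).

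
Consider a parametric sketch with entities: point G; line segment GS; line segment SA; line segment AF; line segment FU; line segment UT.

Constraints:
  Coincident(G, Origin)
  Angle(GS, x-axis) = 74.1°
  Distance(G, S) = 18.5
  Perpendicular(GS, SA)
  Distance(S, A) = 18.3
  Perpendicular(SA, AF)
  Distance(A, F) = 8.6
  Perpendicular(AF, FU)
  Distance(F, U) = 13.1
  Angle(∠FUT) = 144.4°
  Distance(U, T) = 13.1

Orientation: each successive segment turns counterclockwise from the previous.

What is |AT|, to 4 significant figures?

23.77

G is at the origin; GS runs at 74.1° with length 18.5, so S = (5.068, 17.79). The perpendicularity gives SA at right angles to GS, so SA runs at 164.1°; with |SA| = 18.3, A = (-12.53, 22.81). The perpendicularity gives AF at right angles to SA, so AF runs at -105.9°; with |AF| = 8.6, F = (-14.89, 14.53). AF is perpendicular to FU, so FU runs at -15.90°; with |FU| = 13.1, U = (-2.289, 10.95). ∠FUT = 144.4° gives UT at 19.70° from the x-axis; with |UT| = 13.1, T = (10.04, 15.36). Then |AT| = |T − A| = 23.77.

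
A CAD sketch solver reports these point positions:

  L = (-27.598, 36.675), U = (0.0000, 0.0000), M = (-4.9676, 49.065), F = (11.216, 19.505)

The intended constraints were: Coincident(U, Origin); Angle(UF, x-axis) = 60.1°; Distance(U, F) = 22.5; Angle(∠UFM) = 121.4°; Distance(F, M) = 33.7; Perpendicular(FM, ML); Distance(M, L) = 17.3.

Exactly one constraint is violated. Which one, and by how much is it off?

Distance(M, L) = 17.3 — off by 8.50.

U = (0.00, 0.00) ✓; UF at 60.10° ✓; |UF| = 22.50 ✓; ∠UFM = 121.4° ✓; |FM| = 33.70 ✓; ∠(FM, ML) = 90.00° ✓; |ML| = 25.80 ✗.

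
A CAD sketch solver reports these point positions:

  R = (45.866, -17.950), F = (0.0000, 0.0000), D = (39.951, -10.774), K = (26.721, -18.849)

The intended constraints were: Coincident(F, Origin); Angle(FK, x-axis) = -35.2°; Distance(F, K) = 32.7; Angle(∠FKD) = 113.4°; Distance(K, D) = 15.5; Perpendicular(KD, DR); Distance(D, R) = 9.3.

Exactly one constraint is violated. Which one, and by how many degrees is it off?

Perpendicular(KD, DR) — off by 8.10°.

F = (0.00, 0.00) ✓; FK at -35.20° ✓; |FK| = 32.70 ✓; ∠FKD = 113.4° ✓; |KD| = 15.50 ✓; ∠(KD, DR) = 81.90° ✗; |DR| = 9.300 ✓.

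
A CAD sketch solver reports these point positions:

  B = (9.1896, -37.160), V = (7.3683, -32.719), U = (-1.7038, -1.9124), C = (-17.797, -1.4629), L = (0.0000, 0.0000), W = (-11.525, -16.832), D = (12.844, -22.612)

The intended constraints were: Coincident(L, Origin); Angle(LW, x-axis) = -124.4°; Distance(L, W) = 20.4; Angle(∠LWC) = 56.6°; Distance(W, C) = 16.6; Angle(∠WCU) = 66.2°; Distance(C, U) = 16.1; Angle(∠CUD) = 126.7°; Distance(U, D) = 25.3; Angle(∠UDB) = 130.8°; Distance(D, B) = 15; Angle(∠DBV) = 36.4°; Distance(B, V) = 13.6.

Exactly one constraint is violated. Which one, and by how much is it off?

Distance(B, V) = 13.6 — off by 8.80.

L = (0.00, 0.00) ✓; LW at -124.4° ✓; |LW| = 20.40 ✓; ∠LWC = 56.60° ✓; |WC| = 16.60 ✓; ∠WCU = 66.20° ✓; |CU| = 16.10 ✓; ∠CUD = 126.7° ✓; |UD| = 25.30 ✓; ∠UDB = 130.8° ✓; |DB| = 15.00 ✓; ∠DBV = 36.40° ✓; |BV| = 4.800 ✗.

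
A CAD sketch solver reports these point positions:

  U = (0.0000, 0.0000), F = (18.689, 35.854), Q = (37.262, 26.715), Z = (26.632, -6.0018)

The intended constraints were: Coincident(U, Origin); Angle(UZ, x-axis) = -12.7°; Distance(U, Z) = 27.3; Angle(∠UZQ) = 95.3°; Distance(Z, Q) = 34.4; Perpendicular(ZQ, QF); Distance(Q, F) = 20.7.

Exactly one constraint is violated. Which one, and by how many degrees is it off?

Perpendicular(ZQ, QF) — off by 8.20°.

U = (0.00, 0.00) ✓; UZ at -12.70° ✓; |UZ| = 27.30 ✓; ∠UZQ = 95.30° ✓; |ZQ| = 34.40 ✓; ∠(ZQ, QF) = 81.80° ✗; |QF| = 20.70 ✓.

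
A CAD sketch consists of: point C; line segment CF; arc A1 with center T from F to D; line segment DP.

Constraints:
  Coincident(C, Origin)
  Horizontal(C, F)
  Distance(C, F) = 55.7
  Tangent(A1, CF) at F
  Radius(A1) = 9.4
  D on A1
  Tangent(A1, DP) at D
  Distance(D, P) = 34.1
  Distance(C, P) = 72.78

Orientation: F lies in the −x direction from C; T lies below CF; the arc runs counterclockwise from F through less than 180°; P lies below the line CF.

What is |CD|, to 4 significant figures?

65.88

C is at the origin; C and F share the same y with |CF| = 55.7 and F on the −x side, so F = (-55.70, 0.000). The tangent condition forces TF to be normal to CF, so T = F + (0, -9.4) = (-55.70, -9.400). Since TD ⟂ DP (tangency), |TP| = √(9.4² + 34.1²) = 35.37 regardless of where D sits on A1. So P lies on both circle(C, 72.78) and circle(T, 35.37); the below-CF intersection is P = (-57.41, -44.73). D is the foot of the tangent from P: D = (-64.87, -11.46).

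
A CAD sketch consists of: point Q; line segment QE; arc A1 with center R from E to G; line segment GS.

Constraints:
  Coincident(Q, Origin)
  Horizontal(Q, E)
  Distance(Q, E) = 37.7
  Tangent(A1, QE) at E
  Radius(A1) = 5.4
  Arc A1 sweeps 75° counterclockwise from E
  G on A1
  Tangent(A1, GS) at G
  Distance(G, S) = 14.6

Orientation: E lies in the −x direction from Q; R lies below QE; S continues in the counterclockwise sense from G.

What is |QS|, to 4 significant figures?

50.08

Q is at the origin; QE is horizontal with |QE| = 37.7 and E on the −x side, so E = (-37.70, 0.000). Since A1 is tangent to QE there, RE ⟂ QE, so R = E + (0, -5.4) = (-37.70, -5.400). On A1, E sits at bearing 90° from R; a 75° counterclockwise sweep puts G at bearing 165°, so G = R + 5.4·(cos 165°, sin 165°) = (-42.92, -4.002). Tangency of A1 to GS means the radius RG is perpendicular to GS, so GS runs along (−sin 165°, cos 165°); with |GS| = 14.6, S = (-46.69, -18.10). Then |QS| = |S − Q| = 50.08.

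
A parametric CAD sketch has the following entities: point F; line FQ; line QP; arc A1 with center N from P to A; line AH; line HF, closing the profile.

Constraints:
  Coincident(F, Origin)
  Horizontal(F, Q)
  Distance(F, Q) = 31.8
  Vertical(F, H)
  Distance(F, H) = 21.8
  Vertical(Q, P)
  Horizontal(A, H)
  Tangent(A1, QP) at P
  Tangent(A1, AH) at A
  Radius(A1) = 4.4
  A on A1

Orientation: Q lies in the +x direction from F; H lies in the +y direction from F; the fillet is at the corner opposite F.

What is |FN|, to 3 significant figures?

32.5

F is at the origin; F and Q share the same y with |FQ| = 31.8 and Q on the +x side, so Q = (31.8, 0.00). F and H share the same x with |FH| = 21.8 and H on the +y side, so H = (0.00, 21.8). The virtual corner opposite F is at (31.8, 21.8). The tangent condition forces NP to be normal to QP and tangency of A1 to AH means the radius NA is perpendicular to AH, with radius 4.4, so the center N sits 4.4 in from both sides at N = (27.4, 17.4). Then |FN| = |N − F| = 32.5.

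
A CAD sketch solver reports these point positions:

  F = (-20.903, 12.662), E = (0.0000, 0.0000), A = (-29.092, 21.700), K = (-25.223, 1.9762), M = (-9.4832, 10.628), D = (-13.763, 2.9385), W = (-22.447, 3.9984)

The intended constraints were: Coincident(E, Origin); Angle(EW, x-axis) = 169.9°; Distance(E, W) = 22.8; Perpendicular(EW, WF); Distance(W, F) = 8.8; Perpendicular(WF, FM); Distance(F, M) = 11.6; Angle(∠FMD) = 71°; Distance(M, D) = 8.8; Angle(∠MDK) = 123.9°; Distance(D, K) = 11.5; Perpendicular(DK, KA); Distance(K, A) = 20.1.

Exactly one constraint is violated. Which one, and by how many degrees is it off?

Perpendicular(DK, KA) — off by 6.30°.

E = (0.00, 0.00) ✓; EW at 169.9° ✓; |EW| = 22.80 ✓; ∠(EW, WF) = 90.01° ✓; |WF| = 8.800 ✓; ∠(WF, FM) = 89.99° ✓; |FM| = 11.60 ✓; ∠FMD = 71.00° ✓; |MD| = 8.800 ✓; ∠MDK = 123.9° ✓; |DK| = 11.50 ✓; ∠(DK, KA) = 83.70° ✗; |KA| = 20.10 ✓.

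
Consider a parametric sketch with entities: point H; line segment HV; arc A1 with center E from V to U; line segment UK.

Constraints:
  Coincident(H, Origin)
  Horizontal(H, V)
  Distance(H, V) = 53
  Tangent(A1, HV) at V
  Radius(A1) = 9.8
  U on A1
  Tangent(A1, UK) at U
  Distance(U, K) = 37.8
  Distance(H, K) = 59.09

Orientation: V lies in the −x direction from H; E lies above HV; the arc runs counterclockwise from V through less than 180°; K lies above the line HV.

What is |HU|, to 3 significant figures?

44.1

H is at the origin; H and V share the same y with |HV| = 53.0 and V on the −x side, so V = (-53.0, 0.00). The tangent condition forces EV to be normal to HV, so E = V + (0, 9.8) = (-53.0, 9.80). Since EU ⟂ UK (tangency), |EK| = √(9.8² + 37.8²) = 39.0 regardless of where U sits on A1. So K lies on both circle(H, 59.09) and circle(E, 39.0); the above-HV intersection is K = (-37.5, 45.7). U is the foot of the tangent from K: U = (-43.3, 8.30).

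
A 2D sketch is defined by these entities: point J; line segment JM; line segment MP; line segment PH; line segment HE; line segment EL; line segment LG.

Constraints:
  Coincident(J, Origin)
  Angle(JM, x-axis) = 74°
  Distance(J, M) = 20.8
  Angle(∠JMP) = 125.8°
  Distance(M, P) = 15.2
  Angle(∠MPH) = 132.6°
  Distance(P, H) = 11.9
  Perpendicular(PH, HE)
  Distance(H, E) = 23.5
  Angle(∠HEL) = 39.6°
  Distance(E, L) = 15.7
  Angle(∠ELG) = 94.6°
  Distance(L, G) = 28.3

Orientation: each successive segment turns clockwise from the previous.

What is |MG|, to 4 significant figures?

37.88

J is at the origin; JM runs at 74.0° with length 20.8, so M = (5.733, 19.99). ∠JMP = 125.8° gives MP at 19.80° from the x-axis; with |MP| = 15.2, P = (20.03, 25.14). ∠MPH = 132.6° gives PH at -27.60° from the x-axis; with |PH| = 11.9, H = (30.58, 19.63). PH ⟂ HE, so HE runs at -117.6°; with |HE| = 23.5, E = (19.69, -1.196). ∠HEL = 39.6° gives EL at 102.0° from the x-axis; with |EL| = 15.7, L = (16.43, 14.16). ∠ELG = 94.6° gives LG at 16.60° from the x-axis; with |LG| = 28.3, G = (43.55, 22.25). Then |MG| = |G − M| = 37.88.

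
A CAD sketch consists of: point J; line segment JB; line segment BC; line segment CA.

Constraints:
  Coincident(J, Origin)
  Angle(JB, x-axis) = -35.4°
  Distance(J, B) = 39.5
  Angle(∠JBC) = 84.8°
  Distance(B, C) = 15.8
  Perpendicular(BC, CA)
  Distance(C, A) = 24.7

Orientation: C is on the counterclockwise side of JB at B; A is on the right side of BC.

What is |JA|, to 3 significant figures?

65.2

∠JBC = 84.8°, so BC runs at -35.4° + (180° − 84.8°) = 59.8° from the x-axis; with |BC| = 15.8, C = B + 15.8·(cos 59.8°, sin 59.8°) = (40.1, -9.23). The perpendicularity gives CA at right angles to BC; with |CA| = 24.7 on the right of BC, A = C + 24.7·(0.864, -0.503) = (61.5, -21.7). Then |JA| = |A − J| = 65.2.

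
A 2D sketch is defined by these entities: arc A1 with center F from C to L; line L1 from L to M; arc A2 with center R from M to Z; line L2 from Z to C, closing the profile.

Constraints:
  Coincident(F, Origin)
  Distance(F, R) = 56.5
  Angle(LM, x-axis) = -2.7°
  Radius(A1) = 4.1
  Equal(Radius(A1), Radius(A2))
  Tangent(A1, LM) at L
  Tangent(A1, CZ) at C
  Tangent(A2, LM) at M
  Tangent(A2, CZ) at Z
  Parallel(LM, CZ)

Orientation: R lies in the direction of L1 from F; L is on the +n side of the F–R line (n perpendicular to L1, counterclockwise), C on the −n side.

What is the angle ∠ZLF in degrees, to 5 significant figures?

81.742°

The slot axis is L1's direction at -2.7°, so u = (cos -2.7°, sin -2.7°) = (0.99889, -0.047106) and n = (−sin -2.7°, cos -2.7°) = (0.047106, 0.99889). F is at the origin and R lies 56.5 along u from F, so R = 56.5·u = (56.437, -2.6615). Tangency of A1 to both parallel lines with radius 4.1 puts L and C at F ± 4.1·n: L = (0.19314, 4.0954), C = (-0.19314, -4.0954). Equal radii place M and Z the same way about R: M = R + 4.1·n = (56.630, 1.4339), Z = R − 4.1·n = (56.244, -6.7570). Then cos ∠ZLF = LZ·LF / (|LZ||LF|), giving 81.742°.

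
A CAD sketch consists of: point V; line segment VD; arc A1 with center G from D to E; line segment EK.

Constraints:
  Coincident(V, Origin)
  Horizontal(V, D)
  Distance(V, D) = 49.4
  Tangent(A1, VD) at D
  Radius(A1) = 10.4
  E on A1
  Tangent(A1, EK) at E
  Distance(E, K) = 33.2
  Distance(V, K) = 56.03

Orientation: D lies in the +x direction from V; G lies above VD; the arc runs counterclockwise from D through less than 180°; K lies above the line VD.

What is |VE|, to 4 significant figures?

59.90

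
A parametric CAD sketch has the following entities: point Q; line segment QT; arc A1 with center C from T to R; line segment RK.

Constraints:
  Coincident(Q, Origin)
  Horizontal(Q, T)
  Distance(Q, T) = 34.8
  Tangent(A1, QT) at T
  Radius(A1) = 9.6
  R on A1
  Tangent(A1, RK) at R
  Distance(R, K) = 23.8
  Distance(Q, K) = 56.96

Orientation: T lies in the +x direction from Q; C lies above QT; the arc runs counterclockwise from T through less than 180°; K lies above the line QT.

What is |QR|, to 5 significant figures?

45.152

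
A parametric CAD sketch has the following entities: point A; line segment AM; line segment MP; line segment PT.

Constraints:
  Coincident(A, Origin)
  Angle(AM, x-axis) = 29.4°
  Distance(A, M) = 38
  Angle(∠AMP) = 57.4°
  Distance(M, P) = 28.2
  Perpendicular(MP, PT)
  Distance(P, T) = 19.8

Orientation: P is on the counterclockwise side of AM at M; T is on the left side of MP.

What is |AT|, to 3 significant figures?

14.5

∠AMP = 57.4°, so MP runs at 29.4° + (180° − 57.4°) = 152° from the x-axis; with |MP| = 28.2, P = M + 28.2·(cos 152°, sin 152°) = (8.21, 31.9). MP ⟂ PT; with |PT| = 19.8 on the left of MP, T = P + 19.8·(-0.469, -0.883) = (-1.09, 14.4). Then |AT| = |T − A| = 14.5.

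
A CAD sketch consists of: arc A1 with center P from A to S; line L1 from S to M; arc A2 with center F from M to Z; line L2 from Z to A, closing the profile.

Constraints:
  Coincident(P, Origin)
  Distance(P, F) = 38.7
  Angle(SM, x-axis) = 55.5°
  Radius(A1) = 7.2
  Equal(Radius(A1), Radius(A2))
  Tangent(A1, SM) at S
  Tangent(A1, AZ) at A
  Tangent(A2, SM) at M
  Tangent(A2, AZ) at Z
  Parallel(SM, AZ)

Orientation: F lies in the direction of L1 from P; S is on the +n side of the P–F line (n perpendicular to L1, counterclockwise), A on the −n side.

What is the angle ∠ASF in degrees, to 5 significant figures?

79.461°

The slot axis is L1's direction at 55.5°, so u = (cos 55.5°, sin 55.5°) = (0.56641, 0.82413) and n = (−sin 55.5°, cos 55.5°) = (-0.82413, 0.56641). P is at the origin and F lies 38.7 along u from P, so F = 38.7·u = (21.920, 31.894). Tangency of A1 to both parallel lines with radius 7.2 puts S and A at P ± 7.2·n: S = (-5.9337, 4.0781), A = (5.9337, -4.0781). Then cos ∠ASF = SA·SF / (|SA||SF|), giving 79.461°.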